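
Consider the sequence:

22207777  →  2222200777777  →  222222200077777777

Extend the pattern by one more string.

The n-th term is 2n-1 2's then n-1 0's then 2n 7's, where the shown terms are n = 2, 3, 4.
For the next term, n = 5, so the run lengths are 9, 4, 10.

22222222200007777777777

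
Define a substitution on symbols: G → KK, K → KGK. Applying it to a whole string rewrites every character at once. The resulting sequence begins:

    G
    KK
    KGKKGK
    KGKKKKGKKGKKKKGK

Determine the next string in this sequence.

Replace each of the 16 characters of KGKKKKGKKGKKKKGK in place — KGK KK KGK KGK KGK KGK KK KGK KGK KK KGK KGK KGK KGK KK KGK — and concatenate.

KGKKKKGKKGKKGKKGKKKKGKKGKKKKGKKGKKGKKGKKKKGK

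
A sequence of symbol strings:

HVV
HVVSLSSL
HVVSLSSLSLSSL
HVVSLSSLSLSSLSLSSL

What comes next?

The strings grow by a fixed suffix SLSSL each time.
Applying this once more to HVVSLSSLSLSSLSLSSL:

HVVSLSSLSLSSLSLSSLSLSSL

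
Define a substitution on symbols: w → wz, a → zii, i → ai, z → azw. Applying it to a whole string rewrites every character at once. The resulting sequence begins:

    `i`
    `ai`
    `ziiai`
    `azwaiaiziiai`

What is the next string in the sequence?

ziiazwwzziiaiziiaiazwaiaiziiai

Rewriting each symbol of azwaiaiziiai: a→zii, z→azw, w→wz, a→zii, i→ai, a→zii, i→ai, z→azw, i→ai, i→ai, a→zii, i→ai, which concatenates to zii azw wz zii ai zii ai azw ai ai zii ai.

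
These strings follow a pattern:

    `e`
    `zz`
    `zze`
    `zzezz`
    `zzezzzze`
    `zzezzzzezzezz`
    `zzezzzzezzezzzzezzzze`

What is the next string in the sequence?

From term 3 onward, concatenate the last term with the second-to-last: zz·e = zze, zze·zz = zzezz, …
So term 8 is zzezzzzezzezzzzezzzze·zzezzzzezzezz.

zzezzzzezzezzzzezzzzezzezzzzezzezz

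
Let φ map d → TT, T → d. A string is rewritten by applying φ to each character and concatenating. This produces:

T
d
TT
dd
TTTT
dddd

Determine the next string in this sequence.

Rewriting each symbol of dddd: d→TT, d→TT, d→TT, d→TT, which concatenates to TT TT TT TT.

TTTTTTTT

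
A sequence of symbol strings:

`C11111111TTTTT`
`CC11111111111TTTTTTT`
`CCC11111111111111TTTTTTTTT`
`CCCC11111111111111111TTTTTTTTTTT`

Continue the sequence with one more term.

CCCCC11111111111111111111TTTTTTTTTTTTT

The n-th term is n-1 C's then 3n+2 1's then 2n+1 T's, where the shown terms are n = 2, 3, 4, 5.
For the next term, n = 6, so the run lengths are 5, 20, 13.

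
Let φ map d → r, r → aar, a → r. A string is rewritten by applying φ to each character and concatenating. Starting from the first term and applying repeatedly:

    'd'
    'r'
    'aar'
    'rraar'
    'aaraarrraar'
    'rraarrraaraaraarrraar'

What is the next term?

aaraarrraaraaraarrraarrraarrraaraaraarrraar

Replace each of the 21 characters of rraarrraaraaraarrraar in place — aar aar r r aar aar aar r r aar r r aar r r aar aar aar r r aar — and concatenate.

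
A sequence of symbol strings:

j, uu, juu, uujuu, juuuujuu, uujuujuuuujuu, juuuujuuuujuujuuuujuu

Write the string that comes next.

uujuujuuuujuujuuuujuuuujuujuuuujuu

This is a Fibonacci-style word recurrence s(k) = s(k−2)·s(k−1): e.g. j·uu = juu.
The next term joins uujuujuuuujuu and juuuujuuuujuujuuuujuu.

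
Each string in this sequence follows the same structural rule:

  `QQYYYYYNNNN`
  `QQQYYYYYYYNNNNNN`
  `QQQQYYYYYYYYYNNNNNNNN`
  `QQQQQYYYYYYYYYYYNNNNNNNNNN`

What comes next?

The n-th term is n Q's then 2n+1 Y's then 2n N's, where the shown terms are n = 2, 3, 4, 5.
For the next term, n = 6, so the run lengths are 6, 13, 12.

QQQQQQYYYYYYYYYYYYYNNNNNNNNNNNN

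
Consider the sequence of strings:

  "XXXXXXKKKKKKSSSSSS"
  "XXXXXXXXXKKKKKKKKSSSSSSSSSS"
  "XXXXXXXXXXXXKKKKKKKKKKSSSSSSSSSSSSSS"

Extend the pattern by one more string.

XXXXXXXXXXXXXXXKKKKKKKKKKKKSSSSSSSSSSSSSSSSSS

Reading off run lengths: X runs 6, 9, 12; K runs 6, 8, 10; S runs 6, 10, 14 — each is linear in n, where the shown terms are n = 2, 3, 4.
At n = 5 the blocks have lengths 15, 12, 18.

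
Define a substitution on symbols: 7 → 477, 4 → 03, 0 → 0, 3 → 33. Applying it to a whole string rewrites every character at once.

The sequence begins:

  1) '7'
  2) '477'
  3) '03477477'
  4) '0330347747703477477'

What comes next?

0333303303477477034774770330347747703477477

Applying the rule to each of the 19 symbols of 0330347747703477477 gives the pieces 0 33 33 0 33 03 477 477 03 477 477 0 33 03 477 477 03 477 477, which concatenate to the answer.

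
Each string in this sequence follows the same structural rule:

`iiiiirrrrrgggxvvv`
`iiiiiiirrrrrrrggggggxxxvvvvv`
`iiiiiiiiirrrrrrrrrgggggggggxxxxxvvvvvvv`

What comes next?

Reading off run lengths: i runs 5, 7, 9; r runs 5, 7, 9; g runs 3, 6, 9; x runs 1, 3, 5; v runs 3, 5, 7 — each is linear in n (n = 1, 2, …).
Setting n = 4 gives 11, 11, 12, 7, 9 characters in each block.

iiiiiiiiiiirrrrrrrrrrrggggggggggggxxxxxxxvvvvvvvvv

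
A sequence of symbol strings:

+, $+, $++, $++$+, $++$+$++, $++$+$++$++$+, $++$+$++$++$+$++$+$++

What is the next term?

Each term (from the third on) is the previous term followed by the one before it: term 3 = $+·+ = $++.
Continuing: $++$+$++$++$+$++$+$++ · $++$+$++$++$+ gives term 8.

$++$+$++$++$+$++$+$++$++$+$++$++$+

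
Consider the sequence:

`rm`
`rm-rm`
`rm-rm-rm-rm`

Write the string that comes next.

s(k+1) = s(k)·-·s(k) — each term doubles the last with '-' between the halves.
One more doubling of rm-rm-rm-rm gives the answer.

rm-rm-rm-rm-rm-rm-rm-rm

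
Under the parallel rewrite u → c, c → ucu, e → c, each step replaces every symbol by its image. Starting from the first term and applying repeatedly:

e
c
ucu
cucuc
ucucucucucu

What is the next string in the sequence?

Expanding ucucucucucu: u→c, c→ucu, u→c, c→ucu, u→c, c→ucu, u→c, c→ucu, u→c, c→ucu, u→c. Concatenated: c ucu c ucu c ucu c ucu c ucu c.

cucucucucucucucucucuc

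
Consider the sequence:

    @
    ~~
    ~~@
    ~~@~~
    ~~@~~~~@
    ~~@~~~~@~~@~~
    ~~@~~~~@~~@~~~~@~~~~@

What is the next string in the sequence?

From term 3 onward, concatenate the last term with the second-to-last: ~~·@ = ~~@, ~~@·~~ = ~~@~~, …
The next term joins ~~@~~~~@~~@~~~~@~~~~@ and ~~@~~~~@~~@~~.

~~@~~~~@~~@~~~~@~~~~@~~@~~~~@~~@~~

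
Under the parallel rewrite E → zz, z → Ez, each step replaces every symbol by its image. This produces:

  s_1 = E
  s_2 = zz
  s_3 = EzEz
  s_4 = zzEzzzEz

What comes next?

EzEzzzEzEzEzzzEz

Apply φ to zzEzzzEz symbol by symbol: z→Ez, z→Ez, E→zz, z→Ez, z→Ez, z→Ez, E→zz, z→Ez; joined: Ez Ez zz Ez Ez Ez zz Ez.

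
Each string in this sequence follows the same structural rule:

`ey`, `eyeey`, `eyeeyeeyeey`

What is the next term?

Every step duplicates the string with 'e' between the halves.
One more doubling of eyeeyeeyeey gives the answer.

eyeeyeeyeeyeeyeeyeeyeey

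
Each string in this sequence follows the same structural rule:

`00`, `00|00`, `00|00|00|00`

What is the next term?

Each string is two copies of the previous one joined by '|'.
So the next term is two copies of 00|00|00|00 with '|' between the halves.

00|00|00|00|00|00|00|00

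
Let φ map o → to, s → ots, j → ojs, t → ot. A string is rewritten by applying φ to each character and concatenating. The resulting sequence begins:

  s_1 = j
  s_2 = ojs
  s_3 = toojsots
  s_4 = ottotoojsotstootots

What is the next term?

Applying the rule to each of the 19 symbols of ottotoojsotstootots gives the pieces to ot ot to ot to to ojs ots to ot ots ot to to ot to ot ots, which concatenate to the answer.

tootottoottotoojsotstoototsottotoottootots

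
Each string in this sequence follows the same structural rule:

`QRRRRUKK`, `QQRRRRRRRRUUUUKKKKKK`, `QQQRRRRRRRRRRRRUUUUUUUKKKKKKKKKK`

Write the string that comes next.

Reading off run lengths: Q runs 1, 2, 3; R runs 4, 8, 12; U runs 1, 4, 7; K runs 2, 6, 10 — each is linear in n (n = 1, 2, …).
Setting n = 4 gives 4, 16, 10, 14 characters in each block.

QQQQRRRRRRRRRRRRRRRRUUUUUUUUUUKKKKKKKKKKKKKK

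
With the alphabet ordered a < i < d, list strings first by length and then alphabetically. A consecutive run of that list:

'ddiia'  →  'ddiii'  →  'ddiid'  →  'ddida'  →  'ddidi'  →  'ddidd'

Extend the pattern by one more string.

dddaa

The successor of ddidd increments the rightmost position that isn't already d and resets every position after it to a.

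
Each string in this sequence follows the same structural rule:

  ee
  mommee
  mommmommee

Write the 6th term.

mommmommmommmommmommee

The strings grow by a fixed prefix momm each time.
From mommmommee, 3 further steps: mommmommee → mommmommmommee → mommmommmommmommee → (answer).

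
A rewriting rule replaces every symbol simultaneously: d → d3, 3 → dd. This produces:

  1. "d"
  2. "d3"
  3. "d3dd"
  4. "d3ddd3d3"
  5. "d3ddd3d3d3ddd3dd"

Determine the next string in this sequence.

Rewriting the 16 symbols of d3ddd3d3d3ddd3dd one by one yields d3 dd d3 d3 d3 dd d3 dd d3 dd d3 d3 d3 dd d3 d3; concatenated:

d3ddd3d3d3ddd3ddd3ddd3d3d3ddd3d3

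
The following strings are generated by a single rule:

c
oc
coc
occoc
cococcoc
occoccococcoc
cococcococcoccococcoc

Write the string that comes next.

occoccococcoccococcococcoccococcoc

This is a Fibonacci-style word recurrence s(k) = s(k−2)·s(k−1): e.g. c·oc = coc.
So term 8 is occoccococcoc·cococcococcoccococcoc.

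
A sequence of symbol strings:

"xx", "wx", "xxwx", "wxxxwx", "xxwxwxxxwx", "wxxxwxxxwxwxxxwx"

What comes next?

xxwxwxxxwxwxxxwxxxwxwxxxwx

This is a Fibonacci-style word recurrence s(k) = s(k−2)·s(k−1): e.g. xx·wx = xxwx.
Continuing: xxwxwxxxwx · wxxxwxxxwxwxxxwx gives term 7.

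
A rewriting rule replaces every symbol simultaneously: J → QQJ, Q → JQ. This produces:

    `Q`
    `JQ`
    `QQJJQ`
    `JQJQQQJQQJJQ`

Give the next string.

Expanding JQJQQQJQQJJQ: J→QQJ, Q→JQ, J→QQJ, Q→JQ, Q→JQ, Q→JQ, J→QQJ, Q→JQ, Q→JQ, J→QQJ, J→QQJ, Q→JQ. Concatenated: QQJ JQ QQJ JQ JQ JQ QQJ JQ JQ QQJ QQJ JQ.

QQJJQQQJJQJQJQQQJJQJQQQJQQJJQ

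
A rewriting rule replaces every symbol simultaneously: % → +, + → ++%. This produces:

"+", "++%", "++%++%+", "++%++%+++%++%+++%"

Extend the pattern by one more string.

Applying the rule to each of the 17 symbols of ++%++%+++%++%+++% gives the pieces ++% ++% + ++% ++% + ++% ++% ++% + ++% ++% + ++% ++% ++% +, which concatenate to the answer.

++%++%+++%++%+++%++%++%+++%++%+++%++%++%+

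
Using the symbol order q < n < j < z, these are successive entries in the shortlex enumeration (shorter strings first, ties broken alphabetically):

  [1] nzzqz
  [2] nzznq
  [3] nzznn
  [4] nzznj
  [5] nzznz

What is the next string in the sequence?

nzzjq

Find the rightmost character of nzznz below z, bump it to the next letter, and reset everything to its right to q.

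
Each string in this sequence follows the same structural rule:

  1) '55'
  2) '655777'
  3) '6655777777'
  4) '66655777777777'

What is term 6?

6666655777777777777777

Each term wraps the previous one in 6 on the left and 777 on the right.
From 66655777777777, 2 further steps: 66655777777777 → 666655777777777777 → (answer).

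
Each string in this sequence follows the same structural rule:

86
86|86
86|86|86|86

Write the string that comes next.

s(k+1) = s(k)·|·s(k) — each term doubles the last with '|' between the halves.
Doubling 86|86|86|86 with '|' between the halves:

86|86|86|86|86|86|86|86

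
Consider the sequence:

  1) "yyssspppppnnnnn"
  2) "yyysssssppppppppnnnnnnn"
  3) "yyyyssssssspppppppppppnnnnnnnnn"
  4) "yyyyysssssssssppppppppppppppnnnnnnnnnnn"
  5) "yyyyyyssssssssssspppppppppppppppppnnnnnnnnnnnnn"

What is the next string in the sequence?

Term n consists of n y's, followed by 2n-1 s's, followed by 3n-1 p's, followed by 2n+1 n's, where the shown terms are n = 2, 3, 4, 5, 6.
Setting n = 7 gives 7, 13, 20, 15 characters in each block.

yyyyyyysssssssssssssppppppppppppppppppppnnnnnnnnnnnnnnn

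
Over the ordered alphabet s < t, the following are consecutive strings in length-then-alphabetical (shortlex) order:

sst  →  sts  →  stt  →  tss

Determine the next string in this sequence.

Treat tss as a base-2 numeral over the given alphabet and add one, carrying through any trailing t's.

tst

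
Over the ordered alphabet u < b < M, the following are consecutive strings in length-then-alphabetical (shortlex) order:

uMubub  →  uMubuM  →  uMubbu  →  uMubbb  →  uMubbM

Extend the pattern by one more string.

Treat uMubbM as a base-3 numeral over the given alphabet and add one, carrying through any trailing M's.

uMubMu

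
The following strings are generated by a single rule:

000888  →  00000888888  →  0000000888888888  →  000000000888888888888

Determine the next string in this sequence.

00000000000888888888888888

The n-th term is 2n+1 0's then 3n 8's (n = 1, 2, …).
Setting n = 5 gives 11, 15 characters in each block.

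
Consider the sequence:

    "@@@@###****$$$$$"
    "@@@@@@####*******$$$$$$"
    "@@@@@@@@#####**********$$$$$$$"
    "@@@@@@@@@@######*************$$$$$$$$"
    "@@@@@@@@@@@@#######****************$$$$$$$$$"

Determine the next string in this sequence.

@@@@@@@@@@@@@@########*******************$$$$$$$$$$

The n-th term is 2n @'s then n+1 #'s then 3n-2 *'s then n+3 $'s, where the shown terms are n = 2, 3, 4, 5, 6.
For the next term, n = 7, so the run lengths are 14, 8, 19, 10.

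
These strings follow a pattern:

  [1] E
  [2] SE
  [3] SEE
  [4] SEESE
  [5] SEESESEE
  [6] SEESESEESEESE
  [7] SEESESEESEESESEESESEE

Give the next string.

SEESESEESEESESEESESEESEESESEESEESE

From term 3 onward, concatenate the last term with the second-to-last: SE·E = SEE, SEE·SE = SEESE, …
Continuing: SEESESEESEESESEESESEE · SEESESEESEESE gives term 8.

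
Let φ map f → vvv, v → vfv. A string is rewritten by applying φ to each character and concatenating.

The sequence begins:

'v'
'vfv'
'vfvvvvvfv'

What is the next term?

Rewriting each symbol of vfvvvvvfv: v→vfv, f→vvv, v→vfv, v→vfv, v→vfv, v→vfv, v→vfv, f→vvv, v→vfv, which concatenates to vfv vvv vfv vfv vfv vfv vfv vvv vfv.

vfvvvvvfvvfvvfvvfvvfvvvvvfv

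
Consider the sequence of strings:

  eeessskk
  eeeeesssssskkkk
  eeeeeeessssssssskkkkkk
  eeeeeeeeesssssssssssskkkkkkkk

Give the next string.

Term n consists of 2n+1 e's, followed by 3n s's, followed by 2n k's (n = 1, 2, …).
At n = 5 the blocks have lengths 11, 15, 10.

eeeeeeeeeeessssssssssssssskkkkkkkkkk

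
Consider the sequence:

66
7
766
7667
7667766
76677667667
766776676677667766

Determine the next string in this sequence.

Each term (from the third on) is the previous term followed by the one before it: term 3 = 7·66 = 766.
So term 8 is 766776676677667766·76677667667.

76677667667766776676677667667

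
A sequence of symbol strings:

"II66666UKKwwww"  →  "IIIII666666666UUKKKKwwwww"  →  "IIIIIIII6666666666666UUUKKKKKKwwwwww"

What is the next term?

IIIIIIIIIII66666666666666666UUUUKKKKKKKKwwwwwww

Term n consists of 3n-1 I's, followed by 4n+1 6's, followed by n U's, followed by 2n K's, followed by n+3 w's (n = 1, 2, …).
At n = 4 the blocks have lengths 11, 17, 4, 8, 7.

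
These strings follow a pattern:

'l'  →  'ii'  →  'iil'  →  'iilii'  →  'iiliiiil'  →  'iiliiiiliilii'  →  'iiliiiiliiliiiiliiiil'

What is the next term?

This is a Fibonacci-style word recurrence s(k) = s(k−1)·s(k−2): e.g. ii·l = iil.
The next term joins iiliiiiliiliiiiliiiil and iiliiiiliilii.

iiliiiiliiliiiiliiiiliiliiiiliilii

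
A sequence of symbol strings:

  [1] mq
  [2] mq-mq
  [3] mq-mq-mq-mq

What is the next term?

mq-mq-mq-mq-mq-mq-mq-mq

Each string is two copies of the previous one joined by '-'.
So the next term is two copies of mq-mq-mq-mq with '-' between the halves.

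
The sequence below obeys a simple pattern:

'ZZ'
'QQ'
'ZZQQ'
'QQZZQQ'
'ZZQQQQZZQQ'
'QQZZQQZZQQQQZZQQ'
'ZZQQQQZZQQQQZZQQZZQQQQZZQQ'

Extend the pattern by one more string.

This is a Fibonacci-style word recurrence s(k) = s(k−2)·s(k−1): e.g. ZZ·QQ = ZZQQ.
So term 8 is QQZZQQZZQQQQZZQQ·ZZQQQQZZQQQQZZQQZZQQQQZZQQ.

QQZZQQZZQQQQZZQQZZQQQQZZQQQQZZQQZZQQQQZZQQ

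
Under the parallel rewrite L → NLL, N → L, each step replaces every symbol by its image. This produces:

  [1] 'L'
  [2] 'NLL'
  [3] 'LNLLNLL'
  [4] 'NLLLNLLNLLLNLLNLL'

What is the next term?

LNLLNLLNLLLNLLNLLLNLLNLLNLLLNLLNLLLNLLNLL

Applying the rule to each of the 17 symbols of NLLLNLLNLLLNLLNLL gives the pieces L NLL NLL NLL L NLL NLL L NLL NLL NLL L NLL NLL L NLL NLL, which concatenate to the answer.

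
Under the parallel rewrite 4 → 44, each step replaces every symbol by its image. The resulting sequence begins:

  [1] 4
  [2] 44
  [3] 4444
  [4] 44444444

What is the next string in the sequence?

4444444444444444

Rewriting each symbol of 44444444: 4→44, 4→44, 4→44, 4→44, 4→44, 4→44, 4→44, 4→44, which concatenates to 44 44 44 44 44 44 44 44.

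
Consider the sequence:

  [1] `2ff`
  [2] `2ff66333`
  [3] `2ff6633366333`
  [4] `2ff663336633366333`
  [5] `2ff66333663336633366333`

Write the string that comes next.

The strings grow by a fixed suffix 66333 each time.
So the next term is 2ff66333663336633366333·66333.

2ff6633366333663336633366333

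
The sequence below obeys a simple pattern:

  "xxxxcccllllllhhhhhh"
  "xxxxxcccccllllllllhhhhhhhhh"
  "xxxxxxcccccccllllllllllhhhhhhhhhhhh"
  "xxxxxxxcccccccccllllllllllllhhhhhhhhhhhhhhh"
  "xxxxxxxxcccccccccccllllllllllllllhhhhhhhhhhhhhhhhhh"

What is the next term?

Term n consists of n+2 x's, followed by 2n-1 c's, followed by 2n+2 l's, followed by 3n h's, where the shown terms are n = 2, 3, 4, 5, 6.
At n = 7 the blocks have lengths 9, 13, 16, 21.

xxxxxxxxxcccccccccccccllllllllllllllllhhhhhhhhhhhhhhhhhhhhh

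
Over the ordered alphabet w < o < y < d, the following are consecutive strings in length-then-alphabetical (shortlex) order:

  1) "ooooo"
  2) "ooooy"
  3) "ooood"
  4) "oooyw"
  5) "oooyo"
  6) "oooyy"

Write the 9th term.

Advancing 3 positions from oooyy through oooyy → oooyd → ooodw reaches term 9.

ooodo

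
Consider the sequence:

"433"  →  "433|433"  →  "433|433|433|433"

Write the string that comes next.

s(k+1) = s(k)·|·s(k) — each term doubles the last with '|' between the halves.
Doubling 433|433|433|433 with '|' between the halves:

433|433|433|433|433|433|433|433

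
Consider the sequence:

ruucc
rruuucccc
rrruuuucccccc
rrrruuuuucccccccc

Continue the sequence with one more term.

rrrrruuuuuucccccccccc

Each string has the form r^{n} u^{n+1} c^{2n} (n = 1, 2, …).
Setting n = 5 gives 5, 6, 10 characters in each block.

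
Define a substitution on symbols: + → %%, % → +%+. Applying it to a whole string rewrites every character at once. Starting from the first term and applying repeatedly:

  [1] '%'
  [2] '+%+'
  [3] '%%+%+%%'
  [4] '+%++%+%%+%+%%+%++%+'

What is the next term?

Rewriting the 19 symbols of +%++%+%%+%+%%+%++%+ one by one yields %% +%+ %% %% +%+ %% +%+ +%+ %% +%+ %% +%+ +%+ %% +%+ %% %% +%+ %%; concatenated:

%%+%+%%%%+%+%%+%++%+%%+%+%%+%++%+%%+%+%%%%+%+%%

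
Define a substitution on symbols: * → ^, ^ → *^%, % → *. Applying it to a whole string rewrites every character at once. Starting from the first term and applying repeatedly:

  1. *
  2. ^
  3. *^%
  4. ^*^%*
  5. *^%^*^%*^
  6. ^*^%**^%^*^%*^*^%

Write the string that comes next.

*^%^*^%*^^*^%**^%^*^%*^*^%^*^%*

φ(^*^%**^%^*^%*^*^%) expands symbol-by-symbol to *^% ^ *^% * ^ ^ *^% * *^% ^ *^% * ^ *^% ^ *^% *; joining the 17 pieces gives the next term.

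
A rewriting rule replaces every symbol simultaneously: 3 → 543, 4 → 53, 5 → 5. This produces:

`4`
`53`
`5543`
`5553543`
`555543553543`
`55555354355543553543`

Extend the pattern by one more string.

555555435535435555354355543553543

φ(55555354355543553543) expands symbol-by-symbol to 5 5 5 5 5 543 5 53 543 5 5 5 53 543 5 5 543 5 53 543; joining the 20 pieces gives the next term.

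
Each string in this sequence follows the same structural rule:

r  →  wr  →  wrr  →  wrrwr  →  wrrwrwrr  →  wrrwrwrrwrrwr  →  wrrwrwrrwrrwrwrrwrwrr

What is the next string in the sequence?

From term 3 onward, concatenate the last term with the second-to-last: wr·r = wrr, wrr·wr = wrrwr, …
Continuing: wrrwrwrrwrrwrwrrwrwrr · wrrwrwrrwrrwr gives term 8.

wrrwrwrrwrrwrwrrwrwrrwrrwrwrrwrrwr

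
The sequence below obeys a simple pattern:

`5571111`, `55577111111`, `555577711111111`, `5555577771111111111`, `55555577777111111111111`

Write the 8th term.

Reading off run lengths: 5 runs 2, 3, 4, 5, 6; 7 runs 1, 2, 3, 4, 5; 1 runs 4, 6, 8, 10, 12 — each is linear in n (n = 1, 2, …).
Setting n = 8 gives 9, 8, 18 characters in each block.

55555555577777777111111111111111111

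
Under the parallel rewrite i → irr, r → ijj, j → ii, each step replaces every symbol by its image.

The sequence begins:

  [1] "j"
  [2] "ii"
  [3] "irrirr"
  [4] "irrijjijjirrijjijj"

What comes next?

Rewriting the 18 symbols of irrijjijjirrijjijj one by one yields irr ijj ijj irr ii ii irr ii ii irr ijj ijj irr ii ii irr ii ii; concatenated:

irrijjijjirriiiiirriiiiirrijjijjirriiiiirriiii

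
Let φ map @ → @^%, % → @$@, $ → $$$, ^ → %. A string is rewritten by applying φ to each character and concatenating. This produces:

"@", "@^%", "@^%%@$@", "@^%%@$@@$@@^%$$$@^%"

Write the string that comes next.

Rewriting the 19 symbols of @^%%@$@@$@@^%$$$@^% one by one yields @^% % @$@ @$@ @^% $$$ @^% @^% $$$ @^% @^% % @$@ $$$ $$$ $$$ @^% % @$@; concatenated:

@^%%@$@@$@@^%$$$@^%@^%$$$@^%@^%%@$@$$$$$$$$$@^%%@$@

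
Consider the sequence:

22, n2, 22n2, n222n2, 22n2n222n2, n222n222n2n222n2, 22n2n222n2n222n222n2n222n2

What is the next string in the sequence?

This is a Fibonacci-style word recurrence s(k) = s(k−2)·s(k−1): e.g. 22·n2 = 22n2.
The next term joins n222n222n2n222n2 and 22n2n222n2n222n222n2n222n2.

n222n222n2n222n222n2n222n2n222n222n2n222n2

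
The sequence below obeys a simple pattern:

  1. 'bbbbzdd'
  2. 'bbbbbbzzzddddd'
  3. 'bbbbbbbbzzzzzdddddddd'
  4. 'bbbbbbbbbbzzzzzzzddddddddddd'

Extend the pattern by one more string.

bbbbbbbbbbbbzzzzzzzzzdddddddddddddd

The n-th term is 2n+2 b's then 2n-1 z's then 3n-1 d's (n = 1, 2, …).
At n = 5 the blocks have lengths 12, 9, 14.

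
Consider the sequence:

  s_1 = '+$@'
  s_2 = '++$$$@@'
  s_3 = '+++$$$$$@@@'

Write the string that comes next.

++++$$$$$$$@@@@

Each string has the form +^{n} $^{2n-1} @^{n} (n = 1, 2, …).
Setting n = 4 gives 4, 7, 4 characters in each block.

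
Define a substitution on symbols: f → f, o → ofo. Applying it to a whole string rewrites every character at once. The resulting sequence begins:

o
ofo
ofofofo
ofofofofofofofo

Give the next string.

φ(ofofofofofofofo) expands symbol-by-symbol to ofo f ofo f ofo f ofo f ofo f ofo f ofo f ofo; joining the 15 pieces gives the next term.

ofofofofofofofofofofofofofofofo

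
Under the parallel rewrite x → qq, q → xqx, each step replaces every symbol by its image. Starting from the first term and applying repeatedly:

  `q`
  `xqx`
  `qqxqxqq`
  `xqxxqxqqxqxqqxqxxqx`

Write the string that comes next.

Replace each of the 19 characters of xqxxqxqqxqxqqxqxxqx in place — qq xqx qq qq xqx qq xqx xqx qq xqx qq xqx xqx qq xqx qq qq xqx qq — and concatenate.

qqxqxqqqqxqxqqxqxxqxqqxqxqqxqxxqxqqxqxqqqqxqxqq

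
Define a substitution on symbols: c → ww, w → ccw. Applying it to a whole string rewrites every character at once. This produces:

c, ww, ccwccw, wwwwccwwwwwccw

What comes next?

φ(wwwwccwwwwwccw) expands symbol-by-symbol to ccw ccw ccw ccw ww ww ccw ccw ccw ccw ccw ww ww ccw; joining the 14 pieces gives the next term.

ccwccwccwccwwwwwccwccwccwccwccwwwwwccw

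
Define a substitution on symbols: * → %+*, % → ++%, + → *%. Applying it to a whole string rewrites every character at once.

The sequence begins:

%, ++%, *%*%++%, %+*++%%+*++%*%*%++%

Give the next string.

++%*%%+**%*%++%++%*%%+**%*%++%%+*++%%+*++%*%*%++%

φ(%+*++%%+*++%*%*%++%) expands symbol-by-symbol to ++% *% %+* *% *% ++% ++% *% %+* *% *% ++% %+* ++% %+* ++% *% *% ++%; joining the 19 pieces gives the next term.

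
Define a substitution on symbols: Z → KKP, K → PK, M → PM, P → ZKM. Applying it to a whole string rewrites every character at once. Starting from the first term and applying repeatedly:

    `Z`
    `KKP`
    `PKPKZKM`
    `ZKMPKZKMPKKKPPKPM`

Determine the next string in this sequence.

φ(ZKMPKZKMPKKKPPKPM) expands symbol-by-symbol to KKP PK PM ZKM PK KKP PK PM ZKM PK PK PK ZKM ZKM PK ZKM PM; joining the 17 pieces gives the next term.

KKPPKPMZKMPKKKPPKPMZKMPKPKPKZKMZKMPKZKMPM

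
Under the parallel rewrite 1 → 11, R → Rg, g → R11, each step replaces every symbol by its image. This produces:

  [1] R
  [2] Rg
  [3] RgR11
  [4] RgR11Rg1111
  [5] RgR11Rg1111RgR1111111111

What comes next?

RgR11Rg1111RgR1111111111RgR11Rg11111111111111111111

φ(RgR11Rg1111RgR1111111111) expands symbol-by-symbol to Rg R11 Rg 11 11 Rg R11 11 11 11 11 Rg R11 Rg 11 11 11 11 11 11 11 11 11 11; joining the 24 pieces gives the next term.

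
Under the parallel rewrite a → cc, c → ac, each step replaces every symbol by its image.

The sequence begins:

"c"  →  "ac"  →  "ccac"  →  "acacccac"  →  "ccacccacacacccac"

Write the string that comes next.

Rewriting the 16 symbols of ccacccacacacccac one by one yields ac ac cc ac ac ac cc ac cc ac cc ac ac ac cc ac; concatenated:

acacccacacacccacccacccacacacccac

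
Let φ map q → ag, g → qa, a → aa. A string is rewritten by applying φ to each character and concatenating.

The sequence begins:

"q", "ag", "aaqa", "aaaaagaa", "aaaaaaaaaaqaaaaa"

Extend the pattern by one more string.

aaaaaaaaaaaaaaaaaaaaagaaaaaaaaaa

Applying the rule to each of the 16 symbols of aaaaaaaaaaqaaaaa gives the pieces aa aa aa aa aa aa aa aa aa aa ag aa aa aa aa aa, which concatenate to the answer.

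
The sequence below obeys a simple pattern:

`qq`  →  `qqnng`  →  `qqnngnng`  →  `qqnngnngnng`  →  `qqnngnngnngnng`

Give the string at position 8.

The strings grow by a fixed suffix nng each time.
From qqnngnngnngnng, 3 further steps: qqnngnngnngnng → qqnngnngnngnngnng → qqnngnngnngnngnngnng → (answer).

qqnngnngnngnngnngnngnng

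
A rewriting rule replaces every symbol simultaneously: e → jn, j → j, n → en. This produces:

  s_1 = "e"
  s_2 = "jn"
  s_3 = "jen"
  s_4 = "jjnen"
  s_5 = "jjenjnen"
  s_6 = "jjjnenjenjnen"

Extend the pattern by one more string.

Applying the rule to each of the 13 symbols of jjjnenjenjnen gives the pieces j j j en jn en j jn en j en jn en, which concatenate to the answer.

jjjenjnenjjnenjenjnen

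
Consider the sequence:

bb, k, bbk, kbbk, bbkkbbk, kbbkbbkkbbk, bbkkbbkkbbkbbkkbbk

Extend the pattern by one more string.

Each term (from the third on) is the two preceding terms concatenated in order: term 3 = bb·k = bbk.
Continuing: kbbkbbkkbbk · bbkkbbkkbbkbbkkbbk gives term 8.

kbbkbbkkbbkbbkkbbkkbbkbbkkbbk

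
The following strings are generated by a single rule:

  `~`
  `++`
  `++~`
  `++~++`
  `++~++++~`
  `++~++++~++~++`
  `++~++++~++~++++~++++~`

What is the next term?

From term 3 onward, concatenate the last term with the second-to-last: ++·~ = ++~, ++~·++ = ++~++, …
Continuing: ++~++++~++~++++~++++~ · ++~++++~++~++ gives term 8.

++~++++~++~++++~++++~++~++++~++~++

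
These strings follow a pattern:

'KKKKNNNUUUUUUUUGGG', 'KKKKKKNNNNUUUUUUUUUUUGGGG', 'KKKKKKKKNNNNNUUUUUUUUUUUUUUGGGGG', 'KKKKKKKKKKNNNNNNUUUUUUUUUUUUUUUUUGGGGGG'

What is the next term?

KKKKKKKKKKKKNNNNNNNUUUUUUUUUUUUUUUUUUUUGGGGGGG

Each string has the form K^{2n} N^{n+1} U^{3n+2} G^{n+1}, where the shown terms are n = 2, 3, 4, 5.
For the next term, n = 6, so the run lengths are 12, 7, 20, 7.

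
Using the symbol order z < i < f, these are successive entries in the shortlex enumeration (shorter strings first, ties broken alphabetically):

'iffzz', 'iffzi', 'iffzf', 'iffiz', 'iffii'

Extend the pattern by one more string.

iffif

Treat iffii as a base-3 numeral over the given alphabet and add one, carrying through any trailing f's.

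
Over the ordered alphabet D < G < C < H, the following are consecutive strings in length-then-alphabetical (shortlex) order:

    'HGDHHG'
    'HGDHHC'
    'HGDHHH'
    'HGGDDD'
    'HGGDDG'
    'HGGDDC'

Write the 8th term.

HGGDGD

Stepping forward 2 times from HGGDDC: HGGDDC → HGGDDH, then the target.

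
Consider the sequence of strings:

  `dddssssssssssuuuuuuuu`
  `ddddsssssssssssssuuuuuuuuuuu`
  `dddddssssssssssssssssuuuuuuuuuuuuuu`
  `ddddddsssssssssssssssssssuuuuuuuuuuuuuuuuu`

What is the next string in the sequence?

dddddddssssssssssssssssssssssuuuuuuuuuuuuuuuuuuuu

Each string has the form d^{n} s^{3n+1} u^{3n-1}, where the shown terms are n = 3, 4, 5, 6.
For the next term, n = 7, so the run lengths are 7, 22, 20.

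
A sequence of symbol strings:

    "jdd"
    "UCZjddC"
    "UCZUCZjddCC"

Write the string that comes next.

UCZUCZUCZjddCCC

Every step adds UCZ to the front and C to the end of the previous string.
So the next term is UCZ·UCZUCZjddCC·C.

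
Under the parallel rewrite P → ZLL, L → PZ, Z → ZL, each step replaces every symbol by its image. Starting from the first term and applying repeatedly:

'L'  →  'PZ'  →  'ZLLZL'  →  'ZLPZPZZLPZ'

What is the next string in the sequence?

ZLPZZLLZLZLLZLZLPZZLLZL

Rewriting each symbol of ZLPZPZZLPZ: Z→ZL, L→PZ, P→ZLL, Z→ZL, P→ZLL, Z→ZL, Z→ZL, L→PZ, P→ZLL, Z→ZL, which concatenates to ZL PZ ZLL ZL ZLL ZL ZL PZ ZLL ZL.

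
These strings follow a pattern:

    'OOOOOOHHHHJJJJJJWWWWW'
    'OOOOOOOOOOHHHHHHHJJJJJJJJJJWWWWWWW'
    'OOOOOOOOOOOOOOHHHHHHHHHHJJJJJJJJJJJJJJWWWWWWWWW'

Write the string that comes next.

Reading off run lengths: O runs 6, 10, 14; H runs 4, 7, 10; J runs 6, 10, 14; W runs 5, 7, 9 — each is linear in n (n = 1, 2, …).
Setting n = 4 gives 18, 13, 18, 11 characters in each block.

OOOOOOOOOOOOOOOOOOHHHHHHHHHHHHHJJJJJJJJJJJJJJJJJJWWWWWWWWWWW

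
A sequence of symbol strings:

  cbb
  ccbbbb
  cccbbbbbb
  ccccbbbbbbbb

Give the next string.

cccccbbbbbbbbbb

Each string has the form c^{n} b^{2n} (n = 1, 2, …).
At n = 5 the blocks have lengths 5, 10.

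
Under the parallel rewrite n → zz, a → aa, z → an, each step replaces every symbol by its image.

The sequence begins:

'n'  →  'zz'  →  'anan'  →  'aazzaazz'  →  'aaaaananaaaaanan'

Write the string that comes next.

Replace each of the 16 characters of aaaaananaaaaanan in place — aa aa aa aa aa zz aa zz aa aa aa aa aa zz aa zz — and concatenate.

aaaaaaaaaazzaazzaaaaaaaaaazzaazz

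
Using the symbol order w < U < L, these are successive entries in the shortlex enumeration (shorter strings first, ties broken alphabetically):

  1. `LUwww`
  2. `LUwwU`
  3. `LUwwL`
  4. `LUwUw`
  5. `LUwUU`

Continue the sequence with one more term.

LUwUL

Treat LUwUU as a base-3 numeral over the given alphabet and add one, carrying through any trailing L's.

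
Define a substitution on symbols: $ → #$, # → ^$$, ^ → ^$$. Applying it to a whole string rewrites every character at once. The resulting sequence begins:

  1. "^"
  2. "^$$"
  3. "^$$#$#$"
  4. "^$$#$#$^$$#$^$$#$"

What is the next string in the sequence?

^$$#$#$^$$#$^$$#$^$$#$#$^$$#$^$$#$#$^$$#$

Replace each of the 17 characters of ^$$#$#$^$$#$^$$#$ in place — ^$$ #$ #$ ^$$ #$ ^$$ #$ ^$$ #$ #$ ^$$ #$ ^$$ #$ #$ ^$$ #$ — and concatenate.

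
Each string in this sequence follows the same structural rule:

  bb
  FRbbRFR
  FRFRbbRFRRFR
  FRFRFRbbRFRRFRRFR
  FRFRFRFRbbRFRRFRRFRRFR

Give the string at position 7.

s(k+1) = FR·s(k)·RFR, so each term gains FR as a prefix and RFR as a suffix.
From FRFRFRFRbbRFRRFRRFRRFR, 2 further steps: FRFRFRFRbbRFRRFRRFRRFR → FRFRFRFRFRbbRFRRFRRFRRFRRFR → (answer).

FRFRFRFRFRFRbbRFRRFRRFRRFRRFRRFR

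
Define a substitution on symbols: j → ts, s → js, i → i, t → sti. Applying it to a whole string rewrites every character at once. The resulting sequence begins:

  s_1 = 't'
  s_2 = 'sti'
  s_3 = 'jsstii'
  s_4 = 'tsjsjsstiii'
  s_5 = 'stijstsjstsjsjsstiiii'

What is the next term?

jsstiitsjsstijstsjsstijstsjstsjsjsstiiiii

φ(stijstsjstsjsjsstiiii) expands symbol-by-symbol to js sti i ts js sti js ts js sti js ts js ts js js sti i i i i; joining the 21 pieces gives the next term.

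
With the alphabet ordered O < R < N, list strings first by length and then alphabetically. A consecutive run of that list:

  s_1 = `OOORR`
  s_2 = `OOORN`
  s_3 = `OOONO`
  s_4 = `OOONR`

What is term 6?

OOROO

Advancing 2 positions from OOONR through OOONR → OOONN reaches term 6.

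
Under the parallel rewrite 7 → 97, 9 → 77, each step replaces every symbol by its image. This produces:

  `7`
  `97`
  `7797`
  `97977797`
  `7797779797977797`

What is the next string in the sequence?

97977797979777977797779797977797

φ(7797779797977797) expands symbol-by-symbol to 97 97 77 97 97 97 77 97 77 97 77 97 97 97 77 97; joining the 16 pieces gives the next term.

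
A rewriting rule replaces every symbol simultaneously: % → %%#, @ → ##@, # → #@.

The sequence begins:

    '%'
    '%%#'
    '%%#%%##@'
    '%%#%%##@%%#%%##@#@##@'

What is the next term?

Rewriting the 21 symbols of %%#%%##@%%#%%##@#@##@ one by one yields %%# %%# #@ %%# %%# #@ #@ ##@ %%# %%# #@ %%# %%# #@ #@ ##@ #@ ##@ #@ #@ ##@; concatenated:

%%#%%##@%%#%%##@#@##@%%#%%##@%%#%%##@#@##@#@##@#@#@##@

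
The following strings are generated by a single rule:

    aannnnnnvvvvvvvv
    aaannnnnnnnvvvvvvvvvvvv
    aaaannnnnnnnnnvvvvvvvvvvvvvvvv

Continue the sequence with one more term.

aaaaannnnnnnnnnnnvvvvvvvvvvvvvvvvvvvv

Each string has the form a^{n} n^{2n+2} v^{4n}, where the shown terms are n = 2, 3, 4.
For the next term, n = 5, so the run lengths are 5, 12, 20.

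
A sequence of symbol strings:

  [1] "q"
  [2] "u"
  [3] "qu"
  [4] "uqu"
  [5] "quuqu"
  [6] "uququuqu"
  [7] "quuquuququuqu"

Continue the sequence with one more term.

Each term (from the third on) is the two preceding terms concatenated in order: term 3 = q·u = qu.
Continuing: uququuqu · quuquuququuqu gives term 8.

uququuququuquuququuqu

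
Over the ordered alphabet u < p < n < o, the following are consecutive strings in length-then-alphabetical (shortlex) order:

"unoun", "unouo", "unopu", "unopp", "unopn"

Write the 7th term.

Continuing the enumeration 2 steps past unopn: unopn → unopo → (answer).

unonu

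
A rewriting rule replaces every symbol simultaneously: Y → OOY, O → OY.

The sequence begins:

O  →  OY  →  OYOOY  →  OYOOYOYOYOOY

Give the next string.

OYOOYOYOYOOYOYOOYOYOOYOYOYOOY

Expanding OYOOYOYOYOOY: O→OY, Y→OOY, O→OY, O→OY, Y→OOY, O→OY, Y→OOY, O→OY, Y→OOY, O→OY, O→OY, Y→OOY. Concatenated: OY OOY OY OY OOY OY OOY OY OOY OY OY OOY.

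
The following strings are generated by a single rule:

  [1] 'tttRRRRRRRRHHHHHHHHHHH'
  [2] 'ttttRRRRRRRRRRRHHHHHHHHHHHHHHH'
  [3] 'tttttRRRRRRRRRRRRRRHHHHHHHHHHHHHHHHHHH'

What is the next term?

ttttttRRRRRRRRRRRRRRRRRHHHHHHHHHHHHHHHHHHHHHHH

Reading off run lengths: t runs 3, 4, 5; R runs 8, 11, 14; H runs 11, 15, 19 — each is linear in n, where the shown terms are n = 3, 4, 5.
Setting n = 6 gives 6, 17, 23 characters in each block.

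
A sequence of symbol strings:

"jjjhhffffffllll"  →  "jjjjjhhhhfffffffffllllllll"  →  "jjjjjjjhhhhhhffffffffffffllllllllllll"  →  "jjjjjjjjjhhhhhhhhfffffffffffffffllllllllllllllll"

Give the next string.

Term n consists of 2n+1 j's, followed by 2n h's, followed by 3n+3 f's, followed by 4n l's (n = 1, 2, …).
At n = 5 the blocks have lengths 11, 10, 18, 20.

jjjjjjjjjjjhhhhhhhhhhffffffffffffffffffllllllllllllllllllll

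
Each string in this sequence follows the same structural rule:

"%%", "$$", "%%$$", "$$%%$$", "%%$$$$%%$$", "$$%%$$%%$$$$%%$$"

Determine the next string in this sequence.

%%$$$$%%$$$$%%$$%%$$$$%%$$

This is a Fibonacci-style word recurrence s(k) = s(k−2)·s(k−1): e.g. %%·$$ = %%$$.
Continuing: %%$$$$%%$$ · $$%%$$%%$$$$%%$$ gives term 7.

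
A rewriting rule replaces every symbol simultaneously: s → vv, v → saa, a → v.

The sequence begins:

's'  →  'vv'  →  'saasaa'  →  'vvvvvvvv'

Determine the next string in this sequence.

saasaasaasaasaasaasaasaa

Apply φ to vvvvvvvv symbol by symbol: v→saa, v→saa, v→saa, v→saa, v→saa, v→saa, v→saa, v→saa; joined: saa saa saa saa saa saa saa saa.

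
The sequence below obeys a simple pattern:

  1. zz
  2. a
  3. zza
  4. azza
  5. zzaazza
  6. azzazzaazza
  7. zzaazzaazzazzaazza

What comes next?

azzazzaazzazzaazzaazzazzaazza

Each term (from the third on) is the two preceding terms concatenated in order: term 3 = zz·a = zza.
Continuing: azzazzaazza · zzaazzaazzazzaazza gives term 8.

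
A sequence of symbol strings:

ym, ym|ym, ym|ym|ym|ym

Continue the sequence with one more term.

Each string is two copies of the previous one joined by '|'.
Doubling ym|ym|ym|ym with '|' between the halves:

ym|ym|ym|ym|ym|ym|ym|ym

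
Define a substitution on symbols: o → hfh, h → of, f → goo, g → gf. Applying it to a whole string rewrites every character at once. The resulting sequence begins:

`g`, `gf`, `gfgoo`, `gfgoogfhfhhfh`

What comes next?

Applying the rule to each of the 13 symbols of gfgoogfhfhhfh gives the pieces gf goo gf hfh hfh gf goo of goo of of goo of, which concatenate to the answer.

gfgoogfhfhhfhgfgooofgooofofgooof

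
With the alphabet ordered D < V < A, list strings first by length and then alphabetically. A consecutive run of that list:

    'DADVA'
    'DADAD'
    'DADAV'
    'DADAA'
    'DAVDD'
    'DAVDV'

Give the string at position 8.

DAVVD

Advancing 2 positions from DAVDV through DAVDV → DAVDA reaches term 8.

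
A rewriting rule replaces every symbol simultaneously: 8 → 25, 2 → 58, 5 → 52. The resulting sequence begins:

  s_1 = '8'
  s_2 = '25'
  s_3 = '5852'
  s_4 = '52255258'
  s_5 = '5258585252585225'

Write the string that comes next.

52585225522552585258522552585852

Applying the rule to each of the 16 symbols of 5258585252585225 gives the pieces 52 58 52 25 52 25 52 58 52 58 52 25 52 58 58 52, which concatenate to the answer.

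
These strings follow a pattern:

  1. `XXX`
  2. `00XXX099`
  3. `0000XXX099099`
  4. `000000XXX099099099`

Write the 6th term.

s(k+1) = 00·s(k)·099, so each term gains 00 as a prefix and 099 as a suffix.
From 000000XXX099099099, 2 further steps: 000000XXX099099099 → 00000000XXX099099099099 → (answer).

0000000000XXX099099099099099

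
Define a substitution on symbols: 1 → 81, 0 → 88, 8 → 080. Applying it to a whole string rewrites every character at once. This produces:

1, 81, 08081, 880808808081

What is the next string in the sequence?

0800808808088080080880808808081

Apply φ to 880808808081 symbol by symbol: 8→080, 8→080, 0→88, 8→080, 0→88, 8→080, 8→080, 0→88, 8→080, 0→88, 8→080, 1→81; joined: 080 080 88 080 88 080 080 88 080 88 080 81.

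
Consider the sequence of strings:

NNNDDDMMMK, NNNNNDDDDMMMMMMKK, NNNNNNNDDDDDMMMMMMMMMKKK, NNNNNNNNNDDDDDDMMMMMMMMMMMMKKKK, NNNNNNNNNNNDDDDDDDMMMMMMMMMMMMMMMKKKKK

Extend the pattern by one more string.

The n-th term is 2n+1 N's then n+2 D's then 3n M's then n K's (n = 1, 2, …).
At n = 6 the blocks have lengths 13, 8, 18, 6.

NNNNNNNNNNNNNDDDDDDDDMMMMMMMMMMMMMMMMMMKKKKKK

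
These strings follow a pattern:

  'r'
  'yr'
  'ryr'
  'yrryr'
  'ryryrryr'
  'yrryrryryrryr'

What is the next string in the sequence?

This is a Fibonacci-style word recurrence s(k) = s(k−2)·s(k−1): e.g. r·yr = ryr.
Continuing: ryryrryr · yrryrryryrryr gives term 7.

ryryrryryrryrryryrryr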